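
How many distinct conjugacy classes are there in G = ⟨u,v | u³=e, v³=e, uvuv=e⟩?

The conjugacy classes (representative and size) are:
  [e] (size 1), [vu²] (size 4), [v²u] (size 4), [u²v²] (size 3).
Class equation: 1 + 4 + 4 + 3 = 12 = |G|. So G has 4 conjugacy classes.

Answer: 4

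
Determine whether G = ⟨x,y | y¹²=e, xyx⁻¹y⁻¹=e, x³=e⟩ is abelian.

Each pair of generators commutes: x·y = xy = y·x. Since the generators pairwise commute, every element of G commutes with every other, so G is abelian.

Answer: Yes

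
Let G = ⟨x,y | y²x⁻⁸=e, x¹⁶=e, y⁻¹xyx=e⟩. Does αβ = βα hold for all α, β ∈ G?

x·y = xy but y·x = x⁷y⁻¹, so x·y ≠ y·x and G is not abelian.

Answer: No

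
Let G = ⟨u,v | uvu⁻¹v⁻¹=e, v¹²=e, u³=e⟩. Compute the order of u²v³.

Compute successive powers until reaching e:
  (u²v³)¹ = u²v³, (u²v³)² = uv⁶, (u²v³)³ = v⁹, (u²v³)⁴ = u², (u²v³)⁵ = uv³, (u²v³)⁶ = v⁶, (u²v³)⁷ = u²v⁹, (u²v³)⁸ = u, (u²v³)⁹ = v³, (u²v³)¹⁰ = u²v⁶, (u²v³)¹¹ = uv⁹, (u²v³)¹² = e.
The smallest positive k with (u²v³)ᵏ = e is 12.

Answer: 12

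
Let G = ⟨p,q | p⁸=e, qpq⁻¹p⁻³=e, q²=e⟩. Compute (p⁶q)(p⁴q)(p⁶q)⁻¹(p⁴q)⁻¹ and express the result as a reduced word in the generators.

[(p⁶q), (p⁴q)] = (p⁶q)·(p⁴q)·(p⁶q)⁻¹·(p⁴q)⁻¹.
  (p⁶q) · (p⁴q) = p²
  (p²) · (p⁶q) = q
  q · (p⁴q) = p⁴

Answer: p⁴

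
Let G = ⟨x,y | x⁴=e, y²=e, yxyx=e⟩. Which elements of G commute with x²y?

⟨x²y⟩ ⊆ C_G(x²y) since powers of x²y commute with x²y; so |C_G(x²y)| ≥ |⟨x²y⟩| = 2.
By orbit–stabilizer, |C_G(x²y)| = |G| / |conj. class of x²y| = 8 / 2 = 4.
The 4 elements commuting with x²y are {e, x², y, x²y}.

Answer: {e, x², y, x²y}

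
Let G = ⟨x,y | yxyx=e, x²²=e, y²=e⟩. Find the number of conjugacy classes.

The conjugacy classes (representative and size) are:
  [e] (size 1), [x] (size 2), [x²] (size 2), [x¹⁹] (size 2), [x⁴] (size 2), [x⁵] (size 2), [x⁶] (size 2), [x⁷] (size 2), [x⁸] (size 2), [x¹³] (size 2), [x¹⁰] (size 2), [x¹¹] (size 1), [x⁶y] (size 11), [xy] (size 11).
Class equation: 1 + 2 + 2 + 2 + 2 + 2 + 2 + 2 + 2 + 2 + 2 + 1 + 11 + 11 = 44 = |G|. So G has 14 conjugacy classes.

Answer: 14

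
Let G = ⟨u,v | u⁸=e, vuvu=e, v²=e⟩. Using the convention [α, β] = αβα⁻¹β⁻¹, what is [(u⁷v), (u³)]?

[(u⁷v), (u³)] = (u⁷v)·(u³)·(u⁷v)⁻¹·(u³)⁻¹.
  (u⁷v) · (u³) = u⁴v
  (u⁴v) · (u⁷v) = u⁵
  (u⁵) · (u⁵) = u²

Answer: u²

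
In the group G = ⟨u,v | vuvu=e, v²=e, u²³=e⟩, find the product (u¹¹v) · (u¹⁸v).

Compute (u¹¹v) · (u¹⁸v) by multiplying left to right and reducing via the relations at each step:
  (u¹¹v) · u¹⁸ = u¹⁶v
  (u¹⁶v) · v = u¹⁶

Answer: u¹⁶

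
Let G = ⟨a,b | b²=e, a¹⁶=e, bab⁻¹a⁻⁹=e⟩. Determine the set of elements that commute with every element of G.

An element z ∈ Z(G) iff z commutes with every generator.
For example a² is central: (a²)·a = a³ = a·(a²); (a²)·b = a²b = b·(a²).
Whereas a ∉ Z(G) since a·b = ab ≠ a⁹b = b·a.
Checking each of the 32 elements this way gives Z(G) = {e, a², a⁴, a⁶, a⁸, a¹⁰, a¹², a¹⁴}, of order 8.

Answer: {e, a², a⁴, a⁶, a⁸, a¹⁰, a¹², a¹⁴}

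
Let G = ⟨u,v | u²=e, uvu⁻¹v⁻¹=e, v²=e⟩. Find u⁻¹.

The order of u is 2 (smallest k with uᵏ = e), so u⁻¹ = u¹ = u.
Check: u · u → u · u = e, giving e as required.

Answer: u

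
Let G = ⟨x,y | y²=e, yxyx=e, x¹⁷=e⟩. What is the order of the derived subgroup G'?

G' = [G, G] is generated by all commutators. The generator-pair commutators are: [x, y] = x².
The subgroup they normally generate is {e, x, x², x³, x⁴, x⁵, x⁶, x⁷, x⁸, x⁹, x¹⁰, x¹¹, x¹², x¹³, x¹⁴, x¹⁵, x¹⁶}, of order 17.
Check: |G/G'| = 34/17 = 2 is the order of the abelianisation.

Answer: 17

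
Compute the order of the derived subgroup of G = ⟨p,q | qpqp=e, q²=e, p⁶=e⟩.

G' = [G, G] is generated by all commutators. The generator-pair commutators are: [p, q] = p².
The subgroup they normally generate is {e, p², p⁴}, of order 3.
Check: |G/G'| = 12/3 = 4 is the order of the abelianisation.

Answer: 3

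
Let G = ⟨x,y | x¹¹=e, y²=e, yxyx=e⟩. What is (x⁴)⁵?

Compute successive powers of (x⁴), reducing at each step:
  (x⁴)²: (x⁴) · x⁴ = x⁸
  (x⁴)³: (x⁸) · x⁴ = x
  (x⁴)⁴: x · x⁴ = x⁵
  (x⁴)⁵: (x⁵) · x⁴ = x⁹

Answer: x⁹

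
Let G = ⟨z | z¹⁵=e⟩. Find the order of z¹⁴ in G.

Compute successive powers until reaching e:
  (z¹⁴)¹ = z¹⁴, (z¹⁴)² = z¹³, (z¹⁴)³ = z¹², (z¹⁴)⁴ = z¹¹, (z¹⁴)⁵ = z¹⁰, (z¹⁴)⁶ = z⁹, (z¹⁴)⁷ = z⁸, (z¹⁴)⁸ = z⁷, (z¹⁴)⁹ = z⁶, (z¹⁴)¹⁰ = z⁵, (z¹⁴)¹¹ = z⁴, (z¹⁴)¹² = z³, (z¹⁴)¹³ = z², (z¹⁴)¹⁴ = z, (z¹⁴)¹⁵ = e.
The smallest positive k with (z¹⁴)ᵏ = e is 15.

Answer: 15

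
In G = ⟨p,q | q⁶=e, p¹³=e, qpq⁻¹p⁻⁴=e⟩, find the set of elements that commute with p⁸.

⟨p⁸⟩ ⊆ C_G(p⁸) since powers of p⁸ commute with p⁸; so |C_G(p⁸)| ≥ |⟨p⁸⟩| = 13.
By orbit–stabilizer, |C_G(p⁸)| = |G| / |conj. class of p⁸| = 78 / 6 = 13.
The 13 elements commuting with p⁸ are {e, p, p², p³, p⁴, p⁵, p⁶, p⁷, p⁸, p⁹, p¹⁰, p¹¹, p¹²}.

Answer: {e, p, p², p³, p⁴, p⁵, p⁶, p⁷, p⁸, p⁹, p¹⁰, p¹¹, p¹²}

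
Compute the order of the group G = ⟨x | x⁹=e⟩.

G is generated by a single element, so G is cyclic. The relator gives x⁹ = e and no smaller power is forced to be e, so the 9 powers {e, x, x², x³, x⁴, x⁵, x⁶, x⁷, x⁸} are distinct. Hence |G| = 9.

Answer: 9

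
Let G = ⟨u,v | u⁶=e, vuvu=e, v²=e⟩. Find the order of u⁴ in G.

Compute successive powers until reaching e:
  (u⁴)¹ = u⁴, (u⁴)² = u², (u⁴)³ = e.
The smallest positive k with (u⁴)ᵏ = e is 3.

Answer: 3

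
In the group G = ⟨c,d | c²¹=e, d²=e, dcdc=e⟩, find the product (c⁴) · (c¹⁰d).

Compute (c⁴) · (c¹⁰d) by multiplying left to right and reducing via the relations at each step:
  (c⁴) · c¹⁰ = c¹⁴
  (c¹⁴) · d = c¹⁴d

Answer: c¹⁴d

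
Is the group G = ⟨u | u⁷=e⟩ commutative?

G has a single generator, so G is cyclic and hence abelian.

Answer: Yes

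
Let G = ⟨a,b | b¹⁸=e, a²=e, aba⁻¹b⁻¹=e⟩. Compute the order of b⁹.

Compute successive powers until reaching e:
  (b⁹)¹ = b⁹, (b⁹)² = e.
The smallest positive k with (b⁹)ᵏ = e is 2.

Answer: 2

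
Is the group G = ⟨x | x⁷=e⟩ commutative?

G has a single generator, so G is cyclic and hence abelian.

Answer: Yes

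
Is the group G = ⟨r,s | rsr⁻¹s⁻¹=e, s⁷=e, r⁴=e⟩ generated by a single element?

|G| = 28. The element rs has order 28 (its powers give 28 distinct elements), so ⟨rs⟩ = G and G is cyclic.

Answer: Yes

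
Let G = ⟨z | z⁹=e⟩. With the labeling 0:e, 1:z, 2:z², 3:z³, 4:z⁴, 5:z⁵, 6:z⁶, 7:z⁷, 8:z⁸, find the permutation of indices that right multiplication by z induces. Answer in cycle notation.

(0 1 2 3 4 5 6 7 8)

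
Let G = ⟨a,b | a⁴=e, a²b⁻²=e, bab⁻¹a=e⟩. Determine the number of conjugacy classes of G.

The conjugacy classes (representative and size) are:
  [e] (size 1), [a³] (size 2), [a²] (size 1), [b⁻¹] (size 2), [ab] (size 2).
Class equation: 1 + 2 + 1 + 2 + 2 = 8 = |G|. So G has 5 conjugacy classes.

Answer: 5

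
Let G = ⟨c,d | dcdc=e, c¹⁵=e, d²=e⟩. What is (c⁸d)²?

Compute successive powers of (c⁸d), reducing at each step:
  (c⁸d)²: (c⁸d) · c⁸ = d;   d · d = e

Answer: e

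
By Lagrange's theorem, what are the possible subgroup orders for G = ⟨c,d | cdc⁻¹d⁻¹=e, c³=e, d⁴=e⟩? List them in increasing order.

|G| = 12 = 2² · 3. By Lagrange's theorem the order of any subgroup divides 12; the divisors of 12 are 1, 2, 3, 4, 6, 12.

Answer: 1, 2, 3, 4, 6, 12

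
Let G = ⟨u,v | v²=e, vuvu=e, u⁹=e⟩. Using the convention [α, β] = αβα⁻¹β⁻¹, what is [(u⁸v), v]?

[(u⁸v), v] = (u⁸v)·v·(u⁸v)⁻¹·v⁻¹.
  (u⁸v) · v = u⁸
  (u⁸) · (u⁸v) = u⁷v
  (u⁷v) · v = u⁷

Answer: u⁷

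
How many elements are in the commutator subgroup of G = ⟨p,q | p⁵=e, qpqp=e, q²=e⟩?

G' = [G, G] is generated by all commutators. The generator-pair commutators are: [p, q] = p².
The subgroup they normally generate is {e, p, p², p³, p⁴}, of order 5.
Check: |G/G'| = 10/5 = 2 is the order of the abelianisation.

Answer: 5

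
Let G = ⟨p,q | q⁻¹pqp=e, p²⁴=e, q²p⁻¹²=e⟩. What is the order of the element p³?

Compute successive powers until reaching e:
  (p³)¹ = p³, (p³)² = p⁶, (p³)³ = p⁹, (p³)⁴ = p¹², (p³)⁵ = p¹⁵, (p³)⁶ = p¹⁸, (p³)⁷ = p²¹, (p³)⁸ = e.
The smallest positive k with (p³)ᵏ = e is 8.

Answer: 8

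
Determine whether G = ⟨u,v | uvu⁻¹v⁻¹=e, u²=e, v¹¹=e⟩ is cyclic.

|G| = 22. The element uv has order 22 (its powers give 22 distinct elements), so ⟨uv⟩ = G and G is cyclic.

Answer: Yes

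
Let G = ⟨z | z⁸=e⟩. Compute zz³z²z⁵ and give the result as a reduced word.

Multiply left to right, reducing at each step:
  z · z³ = z⁴
  (z⁴) · z² = z⁶
  (z⁶) · z⁵ = z³

Answer: z³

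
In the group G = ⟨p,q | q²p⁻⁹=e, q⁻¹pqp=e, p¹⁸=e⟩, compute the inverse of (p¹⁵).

The order of (p¹⁵) is 6 (smallest k with (p¹⁵)ᵏ = e), so (p¹⁵)⁻¹ = (p¹⁵)⁵ = p³.
Check: (p¹⁵) · (p³) → (p¹⁵) · p³ = e, giving e as required.

Answer: p³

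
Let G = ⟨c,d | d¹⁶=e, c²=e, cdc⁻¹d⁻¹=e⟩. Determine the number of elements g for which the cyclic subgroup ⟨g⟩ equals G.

⟨g⟩ = G would require ord(g) = |G| = 32, but the maximum element order in G is 16 < 32. So G is not cyclic and no single element generates it: the count is 0.

Answer: 0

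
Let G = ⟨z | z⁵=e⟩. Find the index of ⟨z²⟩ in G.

First find ord(z²) by computing successive powers:
  (z²)¹ = z², (z²)² = z⁴, (z²)³ = z, (z²)⁴ = z³, (z²)⁵ = e.
So |⟨z²⟩| = ord(z²) = 5. With |G| = 5, by Lagrange [G : ⟨z²⟩] = 5/5 = 1.

Answer: 1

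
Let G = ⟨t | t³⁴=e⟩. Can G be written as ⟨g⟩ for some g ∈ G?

|G| = 34. The element t has order 34 (its powers give 34 distinct elements), so ⟨t⟩ = G and G is cyclic.

Answer: Yes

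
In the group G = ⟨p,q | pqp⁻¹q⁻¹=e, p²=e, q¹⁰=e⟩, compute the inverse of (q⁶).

The order of (q⁶) is 5 (smallest k with (q⁶)ᵏ = e), so (q⁶)⁻¹ = (q⁶)⁴ = q⁴.
Check: (q⁶) · (q⁴) → (q⁶) · q⁴ = e, giving e as required.

Answer: q⁴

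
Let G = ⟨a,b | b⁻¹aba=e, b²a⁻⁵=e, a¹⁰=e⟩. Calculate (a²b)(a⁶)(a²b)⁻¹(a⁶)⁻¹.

[(a²b), (a⁶)] = (a²b)·(a⁶)·(a²b)⁻¹·(a⁶)⁻¹.
  (a²b) · (a⁶) = ab⁻¹
  (ab⁻¹) · (a²b⁻¹) = a⁴
  (a⁴) · (a⁴) = a⁸

Answer: a⁸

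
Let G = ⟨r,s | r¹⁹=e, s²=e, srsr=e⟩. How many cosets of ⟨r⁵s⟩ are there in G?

First find ord(r⁵s) by computing successive powers:
  (r⁵s)¹ = r⁵s, (r⁵s)² = e.
So |⟨r⁵s⟩| = ord(r⁵s) = 2. With |G| = 38, by Lagrange [G : ⟨r⁵s⟩] = 38/2 = 19.

Answer: 19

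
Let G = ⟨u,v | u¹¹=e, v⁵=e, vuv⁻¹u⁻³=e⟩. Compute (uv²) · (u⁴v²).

Compute (uv²) · (u⁴v²) by multiplying left to right and reducing via the relations at each step:
  (uv²) · u⁴ = u⁴v²
  (u⁴v²) · v² = u⁴v⁴

Answer: u⁴v⁴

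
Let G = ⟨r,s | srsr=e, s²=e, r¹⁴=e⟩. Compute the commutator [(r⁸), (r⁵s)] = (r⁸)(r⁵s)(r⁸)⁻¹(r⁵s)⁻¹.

[(r⁸), (r⁵s)] = (r⁸)·(r⁵s)·(r⁸)⁻¹·(r⁵s)⁻¹.
  (r⁸) · (r⁵s) = r¹³s
  (r¹³s) · (r⁶) = r⁷s
  (r⁷s) · (r⁵s) = r²

Answer: r²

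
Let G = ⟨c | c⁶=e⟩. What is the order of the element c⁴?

Compute successive powers until reaching e:
  (c⁴)¹ = c⁴, (c⁴)² = c², (c⁴)³ = e.
The smallest positive k with (c⁴)ᵏ = e is 3.

Answer: 3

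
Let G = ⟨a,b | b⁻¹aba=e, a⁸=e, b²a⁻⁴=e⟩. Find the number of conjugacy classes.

The conjugacy classes (representative and size) are:
  [e] (size 1), [a⁷] (size 2), [a⁶] (size 2), [a³] (size 2), [a⁴] (size 1), [a²b⁻¹] (size 4), [a³b⁻¹] (size 4).
Class equation: 1 + 2 + 2 + 2 + 1 + 4 + 4 = 16 = |G|. So G has 7 conjugacy classes.

Answer: 7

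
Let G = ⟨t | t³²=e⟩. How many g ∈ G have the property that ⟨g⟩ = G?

G is cyclic of order 32. An element generates G iff its order is 32, and a cyclic group of order 32 has exactly φ(32) = 16 such elements.

Answer: 16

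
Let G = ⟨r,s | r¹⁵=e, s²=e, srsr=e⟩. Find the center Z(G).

An element z ∈ Z(G) iff z commutes with every generator.
For example e is central: e·r = r = r·e; e·s = s = s·e.
Whereas r ∉ Z(G) since r·s = rs ≠ r¹⁴s = s·r.
Checking each of the 30 elements this way gives Z(G) = {e}, of order 1.

Answer: {e}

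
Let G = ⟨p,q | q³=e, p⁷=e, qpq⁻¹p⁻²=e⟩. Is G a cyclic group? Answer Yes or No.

Every cyclic group is abelian. But p·q = pq while q·p = p²q, so p·q ≠ q·p and G is not abelian. Hence G is not cyclic.

Answer: No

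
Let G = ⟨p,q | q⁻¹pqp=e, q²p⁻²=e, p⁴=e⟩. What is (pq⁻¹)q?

Compute (pq⁻¹) · q by multiplying left to right and reducing via the relations at each step:
  (pq⁻¹) · q = p

Answer: p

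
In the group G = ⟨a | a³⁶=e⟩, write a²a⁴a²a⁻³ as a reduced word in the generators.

Multiply left to right, reducing at each step:
  (a²) · a⁴ = a⁶
  (a⁶) · a² = a⁸
  (a⁸) · a⁻³ = a⁵

Answer: a⁵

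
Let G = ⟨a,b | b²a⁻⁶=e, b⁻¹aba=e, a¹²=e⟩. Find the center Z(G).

An element z ∈ Z(G) iff z commutes with every generator.
For example a⁶ is central: (a⁶)·a = a⁷ = a·(a⁶); (a⁶)·b = b⁻¹ = b·(a⁶).
Whereas a ∉ Z(G) since a·b = ab ≠ a⁵b⁻¹ = b·a.
Checking each of the 24 elements this way gives Z(G) = {e, a⁶}, of order 2.

Answer: {e, a⁶}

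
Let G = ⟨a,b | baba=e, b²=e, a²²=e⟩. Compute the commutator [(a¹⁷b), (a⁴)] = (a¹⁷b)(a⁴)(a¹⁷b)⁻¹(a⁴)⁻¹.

[(a¹⁷b), (a⁴)] = (a¹⁷b)·(a⁴)·(a¹⁷b)⁻¹·(a⁴)⁻¹.
  (a¹⁷b) · (a⁴) = a¹³b
  (a¹³b) · (a¹⁷b) = a¹⁸
  (a¹⁸) · (a¹⁸) = a¹⁴

Answer: a¹⁴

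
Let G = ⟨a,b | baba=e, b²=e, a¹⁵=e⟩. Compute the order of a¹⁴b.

Compute successive powers until reaching e:
  (a¹⁴b)¹ = a¹⁴b, (a¹⁴b)² = e.
The smallest positive k with (a¹⁴b)ᵏ = e is 2.

Answer: 2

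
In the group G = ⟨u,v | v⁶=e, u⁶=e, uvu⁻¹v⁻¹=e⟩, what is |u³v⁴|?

Compute successive powers until reaching e:
  (u³v⁴)¹ = u³v⁴, (u³v⁴)² = v², (u³v⁴)³ = u³, (u³v⁴)⁴ = v⁴, (u³v⁴)⁵ = u³v², (u³v⁴)⁶ = e.
The smallest positive k with (u³v⁴)ᵏ = e is 6.

Answer: 6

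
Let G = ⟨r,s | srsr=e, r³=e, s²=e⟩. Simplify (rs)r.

Compute (rs) · r by multiplying left to right and reducing via the relations at each step:
  (rs) · r = s

Answer: s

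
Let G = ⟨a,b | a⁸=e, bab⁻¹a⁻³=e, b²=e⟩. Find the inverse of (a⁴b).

The order of (a⁴b) is 2 (smallest k with (a⁴b)ᵏ = e), so (a⁴b)⁻¹ = (a⁴b)¹ = a⁴b.
Check: (a⁴b) · (a⁴b) → (a⁴b) · a⁴ = b;   b · b = e, giving e as required.

Answer: a⁴b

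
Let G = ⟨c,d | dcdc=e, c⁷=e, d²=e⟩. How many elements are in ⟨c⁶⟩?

|⟨c⁶⟩| equals the order of c⁶. Compute successive powers until reaching e:
  (c⁶)¹ = c⁶, (c⁶)² = c⁵, (c⁶)³ = c⁴, (c⁶)⁴ = c³, (c⁶)⁵ = c², (c⁶)⁶ = c, (c⁶)⁷ = e.
The smallest positive k with (c⁶)ᵏ = e is 7, so |⟨c⁶⟩| = 7.

Answer: 7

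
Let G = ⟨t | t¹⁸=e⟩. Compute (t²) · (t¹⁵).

Compute (t²) · (t¹⁵) by multiplying left to right and reducing via the relations at each step:
  (t²) · t¹⁵ = t¹⁷

Answer: t¹⁷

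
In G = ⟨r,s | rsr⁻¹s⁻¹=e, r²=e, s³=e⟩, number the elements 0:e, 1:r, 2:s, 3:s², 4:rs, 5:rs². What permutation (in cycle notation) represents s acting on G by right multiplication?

(0 2 3)(1 4 5)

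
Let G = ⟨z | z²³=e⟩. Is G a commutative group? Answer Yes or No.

G has a single generator, so G is cyclic and hence abelian.

Answer: Yes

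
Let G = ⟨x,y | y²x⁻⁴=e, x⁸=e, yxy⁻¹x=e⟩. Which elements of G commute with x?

⟨x⟩ ⊆ C_G(x) since powers of x commute with x; so |C_G(x)| ≥ |⟨x⟩| = 8.
By orbit–stabilizer, |C_G(x)| = |G| / |conj. class of x| = 16 / 2 = 8.
The 8 elements commuting with x are {e, x, x², x³, x⁴, x⁵, x⁶, x⁷}.

Answer: {e, x, x², x³, x⁴, x⁵, x⁶, x⁷}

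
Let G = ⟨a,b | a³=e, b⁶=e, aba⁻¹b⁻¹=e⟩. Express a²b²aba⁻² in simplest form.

Multiply left to right, reducing at each step:
  (a²) · b² = a²b²
  (a²b²) · a = b²
  (b²) · b = b³
  (b³) · a⁻² = ab³

Answer: ab³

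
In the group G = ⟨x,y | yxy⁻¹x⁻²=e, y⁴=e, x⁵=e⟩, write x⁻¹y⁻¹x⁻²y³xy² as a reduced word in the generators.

Multiply left to right, reducing at each step:
  (x⁴) · y⁻¹ = x⁴y³
  (x⁴y³) · x⁻² = x³y³
  (x³y³) · y³ = x³y²
  (x³y²) · x = x²y²
  (x²y²) · y² = x²

Answer: x²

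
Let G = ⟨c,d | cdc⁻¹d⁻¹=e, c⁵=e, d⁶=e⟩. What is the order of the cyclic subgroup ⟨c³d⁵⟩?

|⟨c³d⁵⟩| equals the order of c³d⁵. Compute successive powers until reaching e:
  (c³d⁵)¹ = c³d⁵, (c³d⁵)² = cd⁴, (c³d⁵)³ = c⁴d³, (c³d⁵)⁴ = c²d², (c³d⁵)⁵ = d, (c³d⁵)⁶ = c³, (c³d⁵)⁷ = cd⁵, (c³d⁵)⁸ = c⁴d⁴, (c³d⁵)⁹ = c²d³, (c³d⁵)¹⁰ = d², (c³d⁵)¹¹ = c³d, (c³d⁵)¹² = c, (c³d⁵)¹³ = c⁴d⁵, (c³d⁵)¹⁴ = c²d⁴, (c³d⁵)¹⁵ = d³, (c³d⁵)¹⁶ = c³d², (c³d⁵)¹⁷ = cd, (c³d⁵)¹⁸ = c⁴, (c³d⁵)¹⁹ = c²d⁵, (c³d⁵)²⁰ = d⁴, (c³d⁵)²¹ = c³d³, (c³d⁵)²² = cd², (c³d⁵)²³ = c⁴d, (c³d⁵)²⁴ = c², (c³d⁵)²⁵ = d⁵, (c³d⁵)²⁶ = c³d⁴, (c³d⁵)²⁷ = cd³, (c³d⁵)²⁸ = c⁴d², (c³d⁵)²⁹ = c²d, (c³d⁵)³⁰ = e.
The smallest positive k with (c³d⁵)ᵏ = e is 30, so |⟨c³d⁵⟩| = 30.

Answer: 30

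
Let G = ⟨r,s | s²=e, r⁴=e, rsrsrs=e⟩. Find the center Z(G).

An element z ∈ Z(G) iff z commutes with every generator.
For example e is central: e·r = r = r·e; e·s = s = s·e.
Whereas r ∉ Z(G) since r·s = rs ≠ sr = s·r.
Checking each of the 24 elements this way gives Z(G) = {e}, of order 1.

Answer: {e}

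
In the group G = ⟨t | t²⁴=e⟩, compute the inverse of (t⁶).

The order of (t⁶) is 4 (smallest k with (t⁶)ᵏ = e), so (t⁶)⁻¹ = (t⁶)³ = t¹⁸.
Check: (t⁶) · (t¹⁸) → (t⁶) · t¹⁸ = e, giving e as required.

Answer: t¹⁸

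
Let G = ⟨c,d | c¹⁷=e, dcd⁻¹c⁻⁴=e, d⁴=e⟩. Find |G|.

Enumerate words in the generators, reducing via the relations: the distinct elements are
  {c, d, e, cd, c², c³, c⁴, c⁵, c⁶, c⁷, c⁸, c⁹, d², d³, cd², cd³, c²d, c³d, c¹², c¹³, c¹¹, c¹⁰, c¹⁴, c¹⁵, c¹⁶, c⁴d, c⁵d, c⁶d, c⁷d, c⁸d, c⁹d, c²d², c²d³, c³d², c³d³, c¹²d, c¹³d, c¹¹d, c¹⁰d, c¹⁴d, c¹⁵d, c¹⁶d, c⁴d², c⁴d³, c⁵d², c⁵d³, c⁶d², c⁶d³, c⁷d², c⁷d³, c⁸d², c⁸d³, c⁹d², c⁹d³, c¹²d², c¹²d³, c¹³d², c¹³d³, c¹¹d², c¹¹d³, c¹⁰d², c¹⁰d³, c¹⁴d², c¹⁴d³, c¹⁵d², c¹⁵d³, c¹⁶d², c¹⁶d³}.
No further products give new elements, so |G| = 68.

Answer: 68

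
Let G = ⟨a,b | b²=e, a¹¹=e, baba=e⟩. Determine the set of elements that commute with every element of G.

An element z ∈ Z(G) iff z commutes with every generator.
For example e is central: e·a = a = a·e; e·b = b = b·e.
Whereas a ∉ Z(G) since a·b = ab ≠ a¹⁰b = b·a.
Checking each of the 22 elements this way gives Z(G) = {e}, of order 1.

Answer: {e}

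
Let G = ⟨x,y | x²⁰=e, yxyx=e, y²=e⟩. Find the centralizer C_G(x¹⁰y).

⟨x¹⁰y⟩ ⊆ C_G(x¹⁰y) since powers of x¹⁰y commute with x¹⁰y; so |C_G(x¹⁰y)| ≥ |⟨x¹⁰y⟩| = 2.
By orbit–stabilizer, |C_G(x¹⁰y)| = |G| / |conj. class of x¹⁰y| = 40 / 10 = 4.
The 4 elements commuting with x¹⁰y are {e, x¹⁰, y, x¹⁰y}.

Answer: {e, x¹⁰, y, x¹⁰y}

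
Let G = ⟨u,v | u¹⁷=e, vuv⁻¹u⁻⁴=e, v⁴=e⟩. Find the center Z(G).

An element z ∈ Z(G) iff z commutes with every generator.
For example e is central: e·u = u = u·e; e·v = v = v·e.
Whereas u ∉ Z(G) since u·v = uv ≠ u⁴v = v·u.
Checking each of the 68 elements this way gives Z(G) = {e}, of order 1.

Answer: {e}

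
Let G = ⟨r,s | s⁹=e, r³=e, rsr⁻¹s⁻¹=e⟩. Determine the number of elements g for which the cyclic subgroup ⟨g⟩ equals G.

⟨g⟩ = G would require ord(g) = |G| = 27, but the maximum element order in G is 9 < 27. So G is not cyclic and no single element generates it: the count is 0.

Answer: 0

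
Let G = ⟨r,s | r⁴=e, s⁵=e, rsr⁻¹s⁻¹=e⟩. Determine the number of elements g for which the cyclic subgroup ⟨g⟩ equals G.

G is cyclic of order 20. An element generates G iff its order is 20, and a cyclic group of order 20 has exactly φ(20) = 8 such elements.

Answer: 8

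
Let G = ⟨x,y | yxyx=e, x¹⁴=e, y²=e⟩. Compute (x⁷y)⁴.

Compute successive powers of (x⁷y), reducing at each step:
  (x⁷y)²: (x⁷y) · x⁷ = y;   y · y = e
  (x⁷y)³: e · x⁷ = x⁷;   (x⁷) · y = x⁷y
  (x⁷y)⁴: (x⁷y) · x⁷ = y;   y · y = e

Answer: e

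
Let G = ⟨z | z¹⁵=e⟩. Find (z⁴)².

Compute successive powers of (z⁴), reducing at each step:
  (z⁴)²: (z⁴) · z⁴ = z⁸

Answer: z⁸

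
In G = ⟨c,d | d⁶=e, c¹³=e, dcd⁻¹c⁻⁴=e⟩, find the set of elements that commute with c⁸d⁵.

⟨c⁸d⁵⟩ ⊆ C_G(c⁸d⁵) since powers of c⁸d⁵ commute with c⁸d⁵; so |C_G(c⁸d⁵)| ≥ |⟨c⁸d⁵⟩| = 6.
By orbit–stabilizer, |C_G(c⁸d⁵)| = |G| / |conj. class of c⁸d⁵| = 78 / 13 = 6.
The 6 elements commuting with c⁸d⁵ are {e, c⁷d, c⁴d³, c⁸d⁵, c⁹d², c¹⁰d⁴}.

Answer: {e, c⁷d, c⁴d³, c⁸d⁵, c⁹d², c¹⁰d⁴}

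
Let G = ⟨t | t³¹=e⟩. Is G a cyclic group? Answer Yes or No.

|G| = 31. The element t has order 31 (its powers give 31 distinct elements), so ⟨t⟩ = G and G is cyclic.

Answer: Yes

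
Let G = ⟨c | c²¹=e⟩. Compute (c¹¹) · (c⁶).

Compute (c¹¹) · (c⁶) by multiplying left to right and reducing via the relations at each step:
  (c¹¹) · c⁶ = c¹⁷

Answer: c¹⁷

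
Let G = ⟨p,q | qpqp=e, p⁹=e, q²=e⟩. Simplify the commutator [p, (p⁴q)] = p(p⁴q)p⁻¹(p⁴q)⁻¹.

[p, (p⁴q)] = p·(p⁴q)·p⁻¹·(p⁴q)⁻¹.
  p · (p⁴q) = p⁵q
  (p⁵q) · (p⁸) = p⁶q
  (p⁶q) · (p⁴q) = p²

Answer: p²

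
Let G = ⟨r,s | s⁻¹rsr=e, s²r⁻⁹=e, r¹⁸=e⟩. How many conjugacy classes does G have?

The conjugacy classes (representative and size) are:
  [e] (size 1), [r¹⁷] (size 2), [r¹⁶] (size 2), [r³] (size 2), [r¹⁴] (size 2), [r¹³] (size 2), [r¹²] (size 2), [r¹¹] (size 2), [r¹⁰] (size 2), [r⁹] (size 1), [r⁸s] (size 9), [rs] (size 9).
Class equation: 1 + 2 + 2 + 2 + 2 + 2 + 2 + 2 + 2 + 1 + 9 + 9 = 36 = |G|. So G has 12 conjugacy classes.

Answer: 12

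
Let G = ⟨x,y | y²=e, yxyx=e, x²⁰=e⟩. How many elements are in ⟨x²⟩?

|⟨x²⟩| equals the order of x². Compute successive powers until reaching e:
  (x²)¹ = x², (x²)² = x⁴, (x²)³ = x⁶, (x²)⁴ = x⁸, (x²)⁵ = x¹⁰, (x²)⁶ = x¹², (x²)⁷ = x¹⁴, (x²)⁸ = x¹⁶, (x²)⁹ = x¹⁸, (x²)¹⁰ = e.
The smallest positive k with (x²)ᵏ = e is 10, so |⟨x²⟩| = 10.

Answer: 10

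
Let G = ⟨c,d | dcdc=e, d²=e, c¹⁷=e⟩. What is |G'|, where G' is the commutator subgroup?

G' = [G, G] is generated by all commutators. The generator-pair commutators are: [c, d] = c².
The subgroup they normally generate is {e, c, c², c³, c⁴, c⁵, c⁶, c⁷, c⁸, c⁹, c¹⁰, c¹¹, c¹², c¹³, c¹⁴, c¹⁵, c¹⁶}, of order 17.
Check: |G/G'| = 34/17 = 2 is the order of the abelianisation.

Answer: 17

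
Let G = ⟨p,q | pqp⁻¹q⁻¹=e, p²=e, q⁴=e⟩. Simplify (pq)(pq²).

Compute (pq) · (pq²) by multiplying left to right and reducing via the relations at each step:
  (pq) · p = q
  q · q² = q³

Answer: q³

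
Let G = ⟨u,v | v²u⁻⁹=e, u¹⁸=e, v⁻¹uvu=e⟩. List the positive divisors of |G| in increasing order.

|G| = 36 = 2² · 3². By Lagrange's theorem the order of any subgroup divides 36; the divisors of 36 are 1, 2, 3, 4, 6, 9, 12, 18, 36.

Answer: 1, 2, 3, 4, 6, 9, 12, 18, 36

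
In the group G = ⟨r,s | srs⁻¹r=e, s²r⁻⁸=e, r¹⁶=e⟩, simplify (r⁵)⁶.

Compute successive powers of (r⁵), reducing at each step:
  (r⁵)²: (r⁵) · r⁵ = r¹⁰
  (r⁵)³: (r¹⁰) · r⁵ = r¹⁵
  (r⁵)⁴: (r¹⁵) · r⁵ = r⁴
  (r⁵)⁵: (r⁴) · r⁵ = r⁹
  (r⁵)⁶: (r⁹) · r⁵ = r¹⁴

Answer: r¹⁴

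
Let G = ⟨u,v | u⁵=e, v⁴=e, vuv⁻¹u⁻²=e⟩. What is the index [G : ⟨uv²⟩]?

First find ord(uv²) by computing successive powers:
  (uv²)¹ = uv², (uv²)² = e.
So |⟨uv²⟩| = ord(uv²) = 2. With |G| = 20, by Lagrange [G : ⟨uv²⟩] = 20/2 = 10.

Answer: 10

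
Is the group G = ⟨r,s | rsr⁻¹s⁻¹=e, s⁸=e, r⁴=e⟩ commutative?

Each pair of generators commutes: r·s = rs = s·r. Since the generators pairwise commute, every element of G commutes with every other, so G is abelian.

Answer: Yes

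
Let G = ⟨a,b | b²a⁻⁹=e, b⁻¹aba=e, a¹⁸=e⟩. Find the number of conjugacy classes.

The conjugacy classes (representative and size) are:
  [e] (size 1), [a¹⁷] (size 2), [a¹⁶] (size 2), [a³] (size 2), [a¹⁴] (size 2), [a¹³] (size 2), [a¹²] (size 2), [a¹¹] (size 2), [a¹⁰] (size 2), [a⁹] (size 1), [a⁸b] (size 9), [ab] (size 9).
Class equation: 1 + 2 + 2 + 2 + 2 + 2 + 2 + 2 + 2 + 1 + 9 + 9 = 36 = |G|. So G has 12 conjugacy classes.

Answer: 12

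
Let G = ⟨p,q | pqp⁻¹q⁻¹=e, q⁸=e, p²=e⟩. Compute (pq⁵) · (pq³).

Compute (pq⁵) · (pq³) by multiplying left to right and reducing via the relations at each step:
  (pq⁵) · p = q⁵
  (q⁵) · q³ = e

Answer: e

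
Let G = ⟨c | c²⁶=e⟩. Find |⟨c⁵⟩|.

|⟨c⁵⟩| equals the order of c⁵. Compute successive powers until reaching e:
  (c⁵)¹ = c⁵, (c⁵)² = c¹⁰, (c⁵)³ = c¹⁵, (c⁵)⁴ = c²⁰, (c⁵)⁵ = c²⁵, (c⁵)⁶ = c⁴, (c⁵)⁷ = c⁹, (c⁵)⁸ = c¹⁴, (c⁵)⁹ = c¹⁹, (c⁵)¹⁰ = c²⁴, (c⁵)¹¹ = c³, (c⁵)¹² = c⁸, (c⁵)¹³ = c¹³, (c⁵)¹⁴ = c¹⁸, (c⁵)¹⁵ = c²³, (c⁵)¹⁶ = c², (c⁵)¹⁷ = c⁷, (c⁵)¹⁸ = c¹², (c⁵)¹⁹ = c¹⁷, (c⁵)²⁰ = c²², (c⁵)²¹ = c, (c⁵)²² = c⁶, (c⁵)²³ = c¹¹, (c⁵)²⁴ = c¹⁶, (c⁵)²⁵ = c²¹, (c⁵)²⁶ = e.
The smallest positive k with (c⁵)ᵏ = e is 26, so |⟨c⁵⟩| = 26.

Answer: 26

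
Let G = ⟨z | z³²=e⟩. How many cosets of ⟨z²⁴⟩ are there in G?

First find ord(z²⁴) by computing successive powers:
  (z²⁴)¹ = z²⁴, (z²⁴)² = z¹⁶, (z²⁴)³ = z⁸, (z²⁴)⁴ = e.
So |⟨z²⁴⟩| = ord(z²⁴) = 4. With |G| = 32, by Lagrange [G : ⟨z²⁴⟩] = 32/4 = 8.

Answer: 8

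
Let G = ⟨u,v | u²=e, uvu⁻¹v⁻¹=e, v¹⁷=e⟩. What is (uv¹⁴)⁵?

Compute successive powers of (uv¹⁴), reducing at each step:
  (uv¹⁴)²: (uv¹⁴) · u = v¹⁴;   (v¹⁴) · v¹⁴ = v¹¹
  (uv¹⁴)³: (v¹¹) · u = uv¹¹;   (uv¹¹) · v¹⁴ = uv⁸
  (uv¹⁴)⁴: (uv⁸) · u = v⁸;   (v⁸) · v¹⁴ = v⁵
  (uv¹⁴)⁵: (v⁵) · u = uv⁵;   (uv⁵) · v¹⁴ = uv²

Answer: uv²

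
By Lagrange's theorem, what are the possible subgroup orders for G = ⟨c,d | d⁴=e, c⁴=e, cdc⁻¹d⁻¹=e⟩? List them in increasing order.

|G| = 16 = 2⁴. By Lagrange's theorem the order of any subgroup divides 16; the divisors of 16 are 1, 2, 4, 8, 16.

Answer: 1, 2, 4, 8, 16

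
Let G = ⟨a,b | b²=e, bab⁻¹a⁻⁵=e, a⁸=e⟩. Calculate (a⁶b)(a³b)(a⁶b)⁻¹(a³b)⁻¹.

[(a⁶b), (a³b)] = (a⁶b)·(a³b)·(a⁶b)⁻¹·(a³b)⁻¹.
  (a⁶b) · (a³b) = a⁵
  (a⁵) · (a²b) = a⁷b
  (a⁷b) · (ab) = a⁴

Answer: a⁴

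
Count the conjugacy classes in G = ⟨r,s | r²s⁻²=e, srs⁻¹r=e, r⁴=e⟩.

The conjugacy classes (representative and size) are:
  [e] (size 1), [r³] (size 2), [r²] (size 1), [s⁻¹] (size 2), [rs] (size 2).
Class equation: 1 + 2 + 1 + 2 + 2 = 8 = |G|. So G has 5 conjugacy classes.

Answer: 5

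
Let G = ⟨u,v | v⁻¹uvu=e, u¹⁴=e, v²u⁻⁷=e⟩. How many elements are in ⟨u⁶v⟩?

|⟨u⁶v⟩| equals the order of u⁶v. Compute successive powers until reaching e:
  (u⁶v)¹ = u⁶v, (u⁶v)² = u⁷, (u⁶v)³ = u⁶v⁻¹, (u⁶v)⁴ = e.
The smallest positive k with (u⁶v)ᵏ = e is 4, so |⟨u⁶v⟩| = 4.

Answer: 4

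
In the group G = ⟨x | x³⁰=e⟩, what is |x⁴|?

Compute successive powers until reaching e:
  (x⁴)¹ = x⁴, (x⁴)² = x⁸, (x⁴)³ = x¹², (x⁴)⁴ = x¹⁶, (x⁴)⁵ = x²⁰, (x⁴)⁶ = x²⁴, (x⁴)⁷ = x²⁸, (x⁴)⁸ = x², (x⁴)⁹ = x⁶, (x⁴)¹⁰ = x¹⁰, (x⁴)¹¹ = x¹⁴, (x⁴)¹² = x¹⁸, (x⁴)¹³ = x²², (x⁴)¹⁴ = x²⁶, (x⁴)¹⁵ = e.
The smallest positive k with (x⁴)ᵏ = e is 15.

Answer: 15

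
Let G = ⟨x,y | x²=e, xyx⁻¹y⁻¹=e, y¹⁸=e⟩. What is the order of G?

Enumerate words in the generators, reducing via the relations: the distinct elements are
  {e, x, y, xy, y², y³, y⁴, y⁵, y⁶, y⁷, y⁸, y⁹, xy², xy³, xy⁴, xy⁵, xy⁶, xy⁷, xy⁸, xy⁹, y¹², y¹³, y¹¹, y¹⁰, y¹⁴, y¹⁵, y¹⁶, y¹⁷, xy¹², xy¹³, xy¹¹, xy¹⁰, xy¹⁴, xy¹⁵, xy¹⁶, xy¹⁷}.
No further products give new elements, so |G| = 36.

Answer: 36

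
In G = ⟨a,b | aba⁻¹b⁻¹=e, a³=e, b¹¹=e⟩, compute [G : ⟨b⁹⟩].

First find ord(b⁹) by computing successive powers:
  (b⁹)¹ = b⁹, (b⁹)² = b⁷, (b⁹)³ = b⁵, (b⁹)⁴ = b³, (b⁹)⁵ = b, (b⁹)⁶ = b¹⁰, (b⁹)⁷ = b⁸, (b⁹)⁸ = b⁶, (b⁹)⁹ = b⁴, (b⁹)¹⁰ = b², (b⁹)¹¹ = e.
So |⟨b⁹⟩| = ord(b⁹) = 11. With |G| = 33, by Lagrange [G : ⟨b⁹⟩] = 33/11 = 3.

Answer: 3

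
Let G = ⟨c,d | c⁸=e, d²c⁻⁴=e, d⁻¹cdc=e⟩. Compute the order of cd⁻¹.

Compute successive powers until reaching e:
  (cd⁻¹)¹ = cd⁻¹, (cd⁻¹)² = c⁴, (cd⁻¹)³ = cd, (cd⁻¹)⁴ = e.
The smallest positive k with (cd⁻¹)ᵏ = e is 4.

Answer: 4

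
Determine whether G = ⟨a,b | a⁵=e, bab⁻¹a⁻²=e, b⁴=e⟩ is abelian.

a·b = ab but b·a = a²b, so a·b ≠ b·a and G is not abelian.

Answer: No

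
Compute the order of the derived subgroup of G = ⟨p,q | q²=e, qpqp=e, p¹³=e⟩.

G' = [G, G] is generated by all commutators. The generator-pair commutators are: [p, q] = p².
The subgroup they normally generate is {e, p, p², p³, p⁴, p⁵, p⁶, p⁷, p⁸, p⁹, p¹⁰, p¹¹, p¹²}, of order 13.
Check: |G/G'| = 26/13 = 2 is the order of the abelianisation.

Answer: 13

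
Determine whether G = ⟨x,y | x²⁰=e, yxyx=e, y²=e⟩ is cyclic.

Every cyclic group is abelian. But x·y = xy while y·x = x¹⁹y, so x·y ≠ y·x and G is not abelian. Hence G is not cyclic.

Answer: No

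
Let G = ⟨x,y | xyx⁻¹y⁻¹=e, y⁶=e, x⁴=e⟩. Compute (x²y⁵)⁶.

Compute successive powers of (x²y⁵), reducing at each step:
  (x²y⁵)²: (x²y⁵) · x² = y⁵;   (y⁵) · y⁵ = y⁴
  (x²y⁵)³: (y⁴) · x² = x²y⁴;   (x²y⁴) · y⁵ = x²y³
  (x²y⁵)⁴: (x²y³) · x² = y³;   (y³) · y⁵ = y²
  (x²y⁵)⁵: (y²) · x² = x²y²;   (x²y²) · y⁵ = x²y
  (x²y⁵)⁶: (x²y) · x² = y;   y · y⁵ = e

Answer: e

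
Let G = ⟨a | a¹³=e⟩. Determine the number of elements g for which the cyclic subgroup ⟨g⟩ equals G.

G is cyclic of order 13. An element generates G iff its order is 13, and a cyclic group of order 13 has exactly φ(13) = 12 such elements.

Answer: 12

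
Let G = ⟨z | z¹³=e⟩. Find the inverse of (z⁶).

The order of (z⁶) is 13 (smallest k with (z⁶)ᵏ = e), so (z⁶)⁻¹ = (z⁶)¹² = z⁷.
Check: (z⁶) · (z⁷) → (z⁶) · z⁷ = e, giving e as required.

Answer: z⁷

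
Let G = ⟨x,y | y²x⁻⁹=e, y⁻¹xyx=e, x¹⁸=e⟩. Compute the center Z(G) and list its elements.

An element z ∈ Z(G) iff z commutes with every generator.
For example x⁹ is central: (x⁹)·x = x¹⁰ = x·(x⁹); (x⁹)·y = y⁻¹ = y·(x⁹).
Whereas x ∉ Z(G) since x·y = xy ≠ x⁸y⁻¹ = y·x.
Checking each of the 36 elements this way gives Z(G) = {e, x⁹}, of order 2.

Answer: {e, x⁹}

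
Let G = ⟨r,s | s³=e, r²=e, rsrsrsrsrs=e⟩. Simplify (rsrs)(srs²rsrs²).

Compute (rsrs) · (srs²rsrs²) by multiplying left to right and reducing via the relations at each step:
  (rsrs) · s = rsrs²
  (rsrs²) · r = rsrs²r
  (rsrs²r) · s² = rsrs²rs²
  (rsrs²rs²) · r = rs²rsrs
  (rs²rsrs) · s = rs²rsrs²
  (rs²rsrs²) · r = rs²rsrs²r
  (rs²rsrs²r) · s² = rs²rsrs²rs²

Answer: rs²rsrs²rs²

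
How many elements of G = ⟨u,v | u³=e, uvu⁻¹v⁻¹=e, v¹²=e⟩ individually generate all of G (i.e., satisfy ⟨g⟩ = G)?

⟨g⟩ = G would require ord(g) = |G| = 36, but the maximum element order in G is 12 < 36. So G is not cyclic and no single element generates it: the count is 0.

Answer: 0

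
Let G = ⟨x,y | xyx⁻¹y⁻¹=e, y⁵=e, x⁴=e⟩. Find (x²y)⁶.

Compute successive powers of (x²y), reducing at each step:
  (x²y)²: (x²y) · x² = y;   y · y = y²
  (x²y)³: (y²) · x² = x²y²;   (x²y²) · y = x²y³
  (x²y)⁴: (x²y³) · x² = y³;   (y³) · y = y⁴
  (x²y)⁵: (y⁴) · x² = x²y⁴;   (x²y⁴) · y = x²
  (x²y)⁶: (x²) · x² = e;   e · y = y

Answer: y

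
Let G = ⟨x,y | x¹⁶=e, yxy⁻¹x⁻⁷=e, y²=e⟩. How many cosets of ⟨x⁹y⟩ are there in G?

First find ord(x⁹y) by computing successive powers:
  (x⁹y)¹ = x⁹y, (x⁹y)² = x⁸, (x⁹y)³ = xy, (x⁹y)⁴ = e.
So |⟨x⁹y⟩| = ord(x⁹y) = 4. With |G| = 32, by Lagrange [G : ⟨x⁹y⟩] = 32/4 = 8.

Answer: 8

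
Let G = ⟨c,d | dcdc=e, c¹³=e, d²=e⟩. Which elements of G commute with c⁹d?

⟨c⁹d⟩ ⊆ C_G(c⁹d) since powers of c⁹d commute with c⁹d; so |C_G(c⁹d)| ≥ |⟨c⁹d⟩| = 2.
By orbit–stabilizer, |C_G(c⁹d)| = |G| / |conj. class of c⁹d| = 26 / 13 = 2.
The 2 elements commuting with c⁹d are {e, c⁹d}.

Answer: {e, c⁹d}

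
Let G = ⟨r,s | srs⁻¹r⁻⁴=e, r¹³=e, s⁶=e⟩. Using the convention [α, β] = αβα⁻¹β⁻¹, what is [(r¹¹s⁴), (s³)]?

[(r¹¹s⁴), (s³)] = (r¹¹s⁴)·(s³)·(r¹¹s⁴)⁻¹·(s³)⁻¹.
  (r¹¹s⁴) · (s³) = r¹¹s
  (r¹¹s) · (r⁶s²) = r⁹s³
  (r⁹s³) · (s³) = r⁹

Answer: r⁹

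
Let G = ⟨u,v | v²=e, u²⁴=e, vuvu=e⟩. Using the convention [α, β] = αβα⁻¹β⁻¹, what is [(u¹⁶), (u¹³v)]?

[(u¹⁶), (u¹³v)] = (u¹⁶)·(u¹³v)·(u¹⁶)⁻¹·(u¹³v)⁻¹.
  (u¹⁶) · (u¹³v) = u⁵v
  (u⁵v) · (u⁸) = u²¹v
  (u²¹v) · (u¹³v) = u⁸

Answer: u⁸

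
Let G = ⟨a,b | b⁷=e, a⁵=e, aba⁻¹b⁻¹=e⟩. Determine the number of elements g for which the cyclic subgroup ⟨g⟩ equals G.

G is cyclic of order 35. An element generates G iff its order is 35, and a cyclic group of order 35 has exactly φ(35) = 24 such elements.

Answer: 24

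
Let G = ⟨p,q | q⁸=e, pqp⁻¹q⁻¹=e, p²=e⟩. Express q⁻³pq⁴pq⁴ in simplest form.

Multiply left to right, reducing at each step:
  (q⁵) · p = pq⁵
  (pq⁵) · q⁴ = pq
  (pq) · p = q
  q · q⁴ = q⁵

Answer: q⁵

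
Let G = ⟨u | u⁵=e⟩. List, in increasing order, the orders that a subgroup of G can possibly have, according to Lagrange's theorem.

|G| = 5 = 5. By Lagrange's theorem the order of any subgroup divides 5; the divisors of 5 are 1, 5.

Answer: 1, 5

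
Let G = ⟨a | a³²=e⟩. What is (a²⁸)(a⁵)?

Compute (a²⁸) · (a⁵) by multiplying left to right and reducing via the relations at each step:
  (a²⁸) · a⁵ = a

Answer: a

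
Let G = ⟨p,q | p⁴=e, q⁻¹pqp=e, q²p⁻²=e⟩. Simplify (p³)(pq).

Compute (p³) · (pq) by multiplying left to right and reducing via the relations at each step:
  (p³) · p = e
  e · q = q

Answer: q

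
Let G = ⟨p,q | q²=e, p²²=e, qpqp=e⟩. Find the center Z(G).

An element z ∈ Z(G) iff z commutes with every generator.
For example p¹¹ is central: (p¹¹)·p = p¹² = p·(p¹¹); (p¹¹)·q = p¹¹q = q·(p¹¹).
Whereas p ∉ Z(G) since p·q = pq ≠ p²¹q = q·p.
Checking each of the 44 elements this way gives Z(G) = {e, p¹¹}, of order 2.

Answer: {e, p¹¹}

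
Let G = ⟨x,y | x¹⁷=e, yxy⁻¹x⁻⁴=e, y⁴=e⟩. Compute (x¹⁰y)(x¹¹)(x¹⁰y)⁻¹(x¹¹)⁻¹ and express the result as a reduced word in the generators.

[(x¹⁰y), (x¹¹)] = (x¹⁰y)·(x¹¹)·(x¹⁰y)⁻¹·(x¹¹)⁻¹.
  (x¹⁰y) · (x¹¹) = x³y
  (x³y) · (x⁶y³) = x¹⁰
  (x¹⁰) · (x⁶) = x¹⁶

Answer: x¹⁶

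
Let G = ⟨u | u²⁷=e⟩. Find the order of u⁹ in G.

Compute successive powers until reaching e:
  (u⁹)¹ = u⁹, (u⁹)² = u¹⁸, (u⁹)³ = e.
The smallest positive k with (u⁹)ᵏ = e is 3.

Answer: 3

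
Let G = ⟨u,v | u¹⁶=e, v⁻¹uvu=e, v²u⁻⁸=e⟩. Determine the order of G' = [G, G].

G' = [G, G] is generated by all commutators. The generator-pair commutators are: [u, v] = u².
The subgroup they normally generate is {e, u², u⁴, u⁶, u⁸, u¹⁰, u¹², u¹⁴}, of order 8.
Check: |G/G'| = 32/8 = 4 is the order of the abelianisation.

Answer: 8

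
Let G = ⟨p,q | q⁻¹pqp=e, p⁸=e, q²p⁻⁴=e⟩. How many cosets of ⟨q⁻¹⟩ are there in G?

First find ord(q⁻¹) by computing successive powers:
  (q⁻¹)¹ = q⁻¹, (q⁻¹)² = p⁴, (q⁻¹)³ = q, (q⁻¹)⁴ = e.
So |⟨q⁻¹⟩| = ord(q⁻¹) = 4. With |G| = 16, by Lagrange [G : ⟨q⁻¹⟩] = 16/4 = 4.

Answer: 4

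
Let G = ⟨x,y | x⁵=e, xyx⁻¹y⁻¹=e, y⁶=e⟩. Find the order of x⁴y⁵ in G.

Compute successive powers until reaching e:
  (x⁴y⁵)¹ = x⁴y⁵, (x⁴y⁵)² = x³y⁴, (x⁴y⁵)³ = x²y³, (x⁴y⁵)⁴ = xy², (x⁴y⁵)⁵ = y, (x⁴y⁵)⁶ = x⁴, (x⁴y⁵)⁷ = x³y⁵, (x⁴y⁵)⁸ = x²y⁴, (x⁴y⁵)⁹ = xy³, (x⁴y⁵)¹⁰ = y², (x⁴y⁵)¹¹ = x⁴y, (x⁴y⁵)¹² = x³, (x⁴y⁵)¹³ = x²y⁵, (x⁴y⁵)¹⁴ = xy⁴, (x⁴y⁵)¹⁵ = y³, (x⁴y⁵)¹⁶ = x⁴y², (x⁴y⁵)¹⁷ = x³y, (x⁴y⁵)¹⁸ = x², (x⁴y⁵)¹⁹ = xy⁵, (x⁴y⁵)²⁰ = y⁴, (x⁴y⁵)²¹ = x⁴y³, (x⁴y⁵)²² = x³y², (x⁴y⁵)²³ = x²y, (x⁴y⁵)²⁴ = x, (x⁴y⁵)²⁵ = y⁵, (x⁴y⁵)²⁶ = x⁴y⁴, (x⁴y⁵)²⁷ = x³y³, (x⁴y⁵)²⁸ = x²y², (x⁴y⁵)²⁹ = xy, (x⁴y⁵)³⁰ = e.
The smallest positive k with (x⁴y⁵)ᵏ = e is 30.

Answer: 30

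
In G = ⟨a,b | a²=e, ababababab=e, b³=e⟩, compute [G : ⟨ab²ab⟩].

First find ord(ab²ab) by computing successive powers:
  (ab²ab)¹ = ab²ab, (ab²ab)² = ab²abab²ab, (ab²ab)³ = b²abab²aba, (ab²ab)⁴ = b²aba, (ab²ab)⁵ = e.
So |⟨ab²ab⟩| = ord(ab²ab) = 5. With |G| = 60, by Lagrange [G : ⟨ab²ab⟩] = 60/5 = 12.

Answer: 12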